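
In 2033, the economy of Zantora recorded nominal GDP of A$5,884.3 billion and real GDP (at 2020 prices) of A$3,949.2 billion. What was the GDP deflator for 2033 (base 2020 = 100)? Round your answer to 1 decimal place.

149.0

GDP deflator = (Nominal / Real) × 100 = 5884.3 / 3949.2 × 100 = 149.00.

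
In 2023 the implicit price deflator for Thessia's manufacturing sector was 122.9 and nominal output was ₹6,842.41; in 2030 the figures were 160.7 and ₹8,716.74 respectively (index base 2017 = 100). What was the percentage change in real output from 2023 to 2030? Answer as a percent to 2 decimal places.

Real output 2023 = 6842.41 / 1.229 = 5567.46.
Real output 2030 = 8716.74 / 1.607 = 5424.23.
Real growth = 5424.23 / 5567.46 − 1 = -0.0257.

-2.57%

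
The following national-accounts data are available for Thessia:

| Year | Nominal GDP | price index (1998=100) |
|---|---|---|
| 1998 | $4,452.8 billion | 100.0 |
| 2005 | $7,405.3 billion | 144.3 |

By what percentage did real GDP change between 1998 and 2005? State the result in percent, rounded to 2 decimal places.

15.25%

Deflate each year: 1998 → 4452.8/1.000 = 4452.80; 2005 → 7405.3/1.443 = 5131.88.
So real GDP changed by 5131.88/4452.80 − 1 = 0.1525, i.e. 15.25%.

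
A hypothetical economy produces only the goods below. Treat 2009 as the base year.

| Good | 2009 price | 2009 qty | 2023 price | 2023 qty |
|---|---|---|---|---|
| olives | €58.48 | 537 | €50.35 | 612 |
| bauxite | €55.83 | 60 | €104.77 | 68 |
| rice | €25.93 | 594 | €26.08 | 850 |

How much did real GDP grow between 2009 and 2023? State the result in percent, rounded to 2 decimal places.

22.87%

Real GDP 2009 = Nominal GDP 2009 = 58.48·537 + 55.83·60 + 25.93·594 = 50155.98.
Real GDP 2023 (at 2009 prices) = 58.48·612 + 55.83·68 + 25.93·850 = 61626.70.
Real growth = 61626.70/50155.98 − 1 = 0.2287.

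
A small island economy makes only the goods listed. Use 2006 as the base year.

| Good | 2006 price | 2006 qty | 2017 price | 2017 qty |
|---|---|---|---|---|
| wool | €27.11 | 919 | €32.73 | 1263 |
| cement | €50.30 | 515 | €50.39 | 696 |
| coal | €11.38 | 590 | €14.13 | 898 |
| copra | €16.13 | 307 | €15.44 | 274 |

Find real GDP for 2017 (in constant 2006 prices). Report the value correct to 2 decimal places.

Real GDP 2017 = Σ (p_2006 × q_2017) = 27.11·1263 + 50.30·696 + 11.38·898 + 16.13·274 = 83887.59.

€83887.59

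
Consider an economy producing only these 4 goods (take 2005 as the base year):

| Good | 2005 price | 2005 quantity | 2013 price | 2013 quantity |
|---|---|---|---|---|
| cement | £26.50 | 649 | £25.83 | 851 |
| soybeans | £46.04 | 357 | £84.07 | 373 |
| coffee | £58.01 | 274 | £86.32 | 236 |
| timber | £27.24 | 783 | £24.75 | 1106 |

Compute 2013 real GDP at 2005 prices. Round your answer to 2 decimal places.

£83542.22

Real GDP 2013 = Σ (p_2005 × q_2013) = 26.50·851 + 46.04·373 + 58.01·236 + 27.24·1106 = 83542.22.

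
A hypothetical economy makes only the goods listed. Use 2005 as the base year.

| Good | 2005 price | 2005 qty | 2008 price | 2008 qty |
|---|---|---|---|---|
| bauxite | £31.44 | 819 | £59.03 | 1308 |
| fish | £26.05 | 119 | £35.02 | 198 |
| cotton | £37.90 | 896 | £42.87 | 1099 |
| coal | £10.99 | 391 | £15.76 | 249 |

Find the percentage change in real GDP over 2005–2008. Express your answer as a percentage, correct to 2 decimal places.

Real GDP 2005 = Nominal GDP 2005 = 31.44·819 + 26.05·119 + 37.90·896 + 10.99·391 = 67104.80.
Real GDP 2008 (at 2005 prices) = 31.44·1308 + 26.05·198 + 37.90·1099 + 10.99·249 = 90670.03.
Real growth = 90670.03/67104.80 − 1 = 0.3512.

35.12%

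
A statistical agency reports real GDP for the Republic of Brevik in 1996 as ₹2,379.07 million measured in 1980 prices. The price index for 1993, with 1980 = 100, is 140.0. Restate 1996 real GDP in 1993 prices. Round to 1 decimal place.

₹3,330.7 million

Real GDP in 1993 prices = Real GDP in 1980 prices × (P_1993/P_1980) = 2379.07 × 1.400 = 3330.70.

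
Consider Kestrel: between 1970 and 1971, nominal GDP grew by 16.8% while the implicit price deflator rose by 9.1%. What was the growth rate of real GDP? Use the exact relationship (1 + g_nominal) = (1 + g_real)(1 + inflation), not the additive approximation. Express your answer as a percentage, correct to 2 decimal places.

(1 + g_nom) = (1 + g_real)(1 + π), so g_real = 1.1680 / 1.0910 − 1 = 0.07058.

7.06%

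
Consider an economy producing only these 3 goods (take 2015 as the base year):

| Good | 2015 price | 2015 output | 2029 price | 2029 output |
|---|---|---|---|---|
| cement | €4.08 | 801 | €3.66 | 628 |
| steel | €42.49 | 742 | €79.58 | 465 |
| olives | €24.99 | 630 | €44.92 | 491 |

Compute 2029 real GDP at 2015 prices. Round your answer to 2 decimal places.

Real GDP 2029 = Σ (p_2015 × q_2029) = 4.08·628 + 42.49·465 + 24.99·491 = 34590.18.

€34590.18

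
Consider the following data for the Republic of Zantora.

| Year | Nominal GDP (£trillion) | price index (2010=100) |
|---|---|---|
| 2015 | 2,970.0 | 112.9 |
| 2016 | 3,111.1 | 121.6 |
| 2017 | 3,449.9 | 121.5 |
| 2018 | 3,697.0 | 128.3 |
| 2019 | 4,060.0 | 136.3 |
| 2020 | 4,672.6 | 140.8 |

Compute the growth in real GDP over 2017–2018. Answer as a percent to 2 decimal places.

1.48%

Real GDP 2017 = 3449.9/1.215 = 2839.42.
Real GDP 2018 = 3697.0/1.283 = 2881.53.
Change = 2881.53/2839.42 − 1 = 0.0148.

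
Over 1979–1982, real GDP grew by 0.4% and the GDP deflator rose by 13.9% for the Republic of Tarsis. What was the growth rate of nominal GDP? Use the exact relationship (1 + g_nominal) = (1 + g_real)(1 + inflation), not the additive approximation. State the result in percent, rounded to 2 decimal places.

(1 + g_nom) = (1 + g_real)(1 + π) = 1.0040 × 1.1390 = 1.14356.

14.36%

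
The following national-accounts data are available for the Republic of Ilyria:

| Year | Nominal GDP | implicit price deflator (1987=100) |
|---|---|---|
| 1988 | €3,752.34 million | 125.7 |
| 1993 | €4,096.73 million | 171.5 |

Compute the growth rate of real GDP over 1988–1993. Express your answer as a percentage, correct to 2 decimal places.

-19.98%

Deflate each year: 1988 → 3752.34/1.257 = 2985.16; 1993 → 4096.73/1.715 = 2388.76.
So real GDP changed by 2388.76/2985.16 − 1 = -0.1998, i.e. -19.98%.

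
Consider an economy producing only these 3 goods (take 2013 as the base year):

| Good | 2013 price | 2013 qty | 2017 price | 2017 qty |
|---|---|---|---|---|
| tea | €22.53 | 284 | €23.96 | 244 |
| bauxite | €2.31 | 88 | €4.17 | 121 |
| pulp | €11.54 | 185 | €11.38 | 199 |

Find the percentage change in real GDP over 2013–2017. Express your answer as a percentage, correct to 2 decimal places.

Real GDP 2013 = Nominal GDP 2013 = 22.53·284 + 2.31·88 + 11.54·185 = 8736.70.
Real GDP 2017 (at 2013 prices) = 22.53·244 + 2.31·121 + 11.54·199 = 8073.29.
Real growth = 8073.29/8736.70 − 1 = -0.0759.

-7.59%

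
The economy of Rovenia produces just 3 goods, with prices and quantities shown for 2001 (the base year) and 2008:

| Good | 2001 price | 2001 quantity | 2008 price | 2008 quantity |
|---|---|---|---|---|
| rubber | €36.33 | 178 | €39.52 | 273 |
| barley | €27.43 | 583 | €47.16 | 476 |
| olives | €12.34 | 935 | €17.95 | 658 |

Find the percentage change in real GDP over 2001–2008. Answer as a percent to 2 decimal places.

-8.54%

Real GDP 2001 = Nominal GDP 2001 = 36.33·178 + 27.43·583 + 12.34·935 = 33996.33.
Real GDP 2008 (at 2001 prices) = 36.33·273 + 27.43·476 + 12.34·658 = 31094.49.
Real growth = 31094.49/33996.33 − 1 = -0.0854.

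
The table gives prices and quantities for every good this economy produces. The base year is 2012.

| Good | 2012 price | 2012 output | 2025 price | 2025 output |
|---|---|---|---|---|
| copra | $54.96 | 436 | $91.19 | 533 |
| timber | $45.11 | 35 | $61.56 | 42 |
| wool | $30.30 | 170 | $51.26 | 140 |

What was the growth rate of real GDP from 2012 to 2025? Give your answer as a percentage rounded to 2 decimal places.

Real GDP 2012 = Nominal GDP 2012 = 54.96·436 + 45.11·35 + 30.30·170 = 30692.41.
Real GDP 2025 (at 2012 prices) = 54.96·533 + 45.11·42 + 30.30·140 = 35430.30.
Real growth = 35430.30/30692.41 − 1 = 0.1544.

15.44%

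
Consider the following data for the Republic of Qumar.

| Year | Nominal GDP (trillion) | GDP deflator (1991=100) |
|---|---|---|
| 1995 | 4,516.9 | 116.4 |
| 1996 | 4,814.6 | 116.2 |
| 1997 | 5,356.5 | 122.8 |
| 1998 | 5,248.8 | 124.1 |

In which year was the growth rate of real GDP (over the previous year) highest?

1996: real = 4814.6/1.162 = 4143.37; growth vs 1995 (3880.50) = 6.77%.
1997: real = 5356.5/1.228 = 4361.97; growth vs 1996 (4143.37) = 5.28%.
1998: real = 5248.8/1.241 = 4229.49; growth vs 1997 (4361.97) = -3.04%.

1996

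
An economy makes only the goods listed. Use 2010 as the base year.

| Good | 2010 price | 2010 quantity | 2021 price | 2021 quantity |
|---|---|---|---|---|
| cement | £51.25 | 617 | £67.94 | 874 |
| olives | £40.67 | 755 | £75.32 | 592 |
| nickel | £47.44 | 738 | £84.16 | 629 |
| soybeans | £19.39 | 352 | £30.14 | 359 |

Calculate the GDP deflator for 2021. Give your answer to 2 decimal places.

158.73

Nominal GDP 2021 = 67.94·874 + 75.32·592 + 84.16·629 + 30.14·359 = 167725.90.
Real GDP 2021 (at 2010 prices) = 51.25·874 + 40.67·592 + 47.44·629 + 19.39·359 = 105669.91.
Deflator = Nominal/Real × 100 = 167725.90/105669.91 × 100 = 158.726.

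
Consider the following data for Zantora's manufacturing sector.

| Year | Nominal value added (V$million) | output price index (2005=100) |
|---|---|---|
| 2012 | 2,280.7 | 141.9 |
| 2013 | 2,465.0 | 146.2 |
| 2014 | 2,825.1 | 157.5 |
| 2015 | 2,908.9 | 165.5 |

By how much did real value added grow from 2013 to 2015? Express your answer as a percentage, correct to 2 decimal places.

4.25%

Real value added 2013 = 2465.0/1.462 = 1686.05.
Real value added 2015 = 2908.9/1.655 = 1757.64.
Change = 1757.64/1686.05 − 1 = 0.0425.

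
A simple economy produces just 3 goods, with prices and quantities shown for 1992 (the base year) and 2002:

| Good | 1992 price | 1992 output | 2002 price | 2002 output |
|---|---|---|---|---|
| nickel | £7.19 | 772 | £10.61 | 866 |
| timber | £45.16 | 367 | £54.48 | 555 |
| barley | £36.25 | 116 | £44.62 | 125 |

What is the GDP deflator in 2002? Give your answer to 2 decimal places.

Nominal GDP 2002 = 10.61·866 + 54.48·555 + 44.62·125 = 45002.16.
Real GDP 2002 (at 1992 prices) = 7.19·866 + 45.16·555 + 36.25·125 = 35821.59.
Deflator = Nominal/Real × 100 = 45002.16/35821.59 × 100 = 125.629.

125.63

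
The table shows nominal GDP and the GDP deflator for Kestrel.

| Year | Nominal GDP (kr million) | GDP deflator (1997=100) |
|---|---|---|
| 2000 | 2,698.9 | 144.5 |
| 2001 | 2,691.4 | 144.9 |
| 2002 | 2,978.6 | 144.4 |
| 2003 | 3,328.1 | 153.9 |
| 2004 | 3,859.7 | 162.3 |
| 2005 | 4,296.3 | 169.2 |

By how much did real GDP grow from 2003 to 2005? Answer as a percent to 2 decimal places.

17.42%

Real GDP 2003 = 3328.1/1.539 = 2162.51.
Real GDP 2005 = 4296.3/1.692 = 2539.18.
Change = 2539.18/2162.51 − 1 = 0.1742.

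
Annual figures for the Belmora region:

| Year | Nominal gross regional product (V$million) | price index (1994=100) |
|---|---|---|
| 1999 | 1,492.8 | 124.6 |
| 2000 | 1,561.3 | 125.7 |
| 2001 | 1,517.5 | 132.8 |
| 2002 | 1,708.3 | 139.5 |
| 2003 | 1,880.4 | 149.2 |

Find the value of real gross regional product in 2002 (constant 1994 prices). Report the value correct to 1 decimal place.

Real gross regional product 2002 = 1708.3 / 1.395 = 1224.59.

V$1,224.6 million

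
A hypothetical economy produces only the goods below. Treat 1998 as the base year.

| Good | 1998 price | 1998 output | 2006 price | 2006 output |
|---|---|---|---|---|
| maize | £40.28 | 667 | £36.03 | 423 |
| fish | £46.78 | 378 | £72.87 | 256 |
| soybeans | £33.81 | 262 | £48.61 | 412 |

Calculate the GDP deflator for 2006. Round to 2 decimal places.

125.57

Nominal GDP 2006 = 36.03·423 + 72.87·256 + 48.61·412 = 53922.73.
Real GDP 2006 (at 1998 prices) = 40.28·423 + 46.78·256 + 33.81·412 = 42943.84.
Deflator = Nominal/Real × 100 = 53922.73/42943.84 × 100 = 125.566.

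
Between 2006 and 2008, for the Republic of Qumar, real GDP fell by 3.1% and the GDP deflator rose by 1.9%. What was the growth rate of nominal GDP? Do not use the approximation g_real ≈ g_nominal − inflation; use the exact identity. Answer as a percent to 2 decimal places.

(1 + g_nom) = (1 + g_real)(1 + π) = 0.9690 × 1.0190 = 0.98741.

-1.26%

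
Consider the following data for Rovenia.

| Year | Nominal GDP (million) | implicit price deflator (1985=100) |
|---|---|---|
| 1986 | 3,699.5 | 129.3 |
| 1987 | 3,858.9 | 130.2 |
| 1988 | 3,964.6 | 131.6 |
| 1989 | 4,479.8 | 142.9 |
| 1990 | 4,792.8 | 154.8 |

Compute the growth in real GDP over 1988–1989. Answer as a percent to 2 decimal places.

4.06%

Real GDP 1988 = 3964.6/1.316 = 3012.61.
Real GDP 1989 = 4479.8/1.429 = 3134.92.
Change = 3134.92/3012.61 − 1 = 0.0406.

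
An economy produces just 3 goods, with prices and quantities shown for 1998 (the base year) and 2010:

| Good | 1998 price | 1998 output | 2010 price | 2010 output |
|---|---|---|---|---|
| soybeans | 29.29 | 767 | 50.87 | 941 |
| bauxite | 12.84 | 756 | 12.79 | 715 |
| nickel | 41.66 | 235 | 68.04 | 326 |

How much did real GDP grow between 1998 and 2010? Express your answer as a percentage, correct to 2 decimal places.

19.93%

Real GDP 1998 = Nominal GDP 1998 = 29.29·767 + 12.84·756 + 41.66·235 = 41962.57.
Real GDP 2010 (at 1998 prices) = 29.29·941 + 12.84·715 + 41.66·326 = 50323.65.
Real growth = 50323.65/41962.57 − 1 = 0.1993.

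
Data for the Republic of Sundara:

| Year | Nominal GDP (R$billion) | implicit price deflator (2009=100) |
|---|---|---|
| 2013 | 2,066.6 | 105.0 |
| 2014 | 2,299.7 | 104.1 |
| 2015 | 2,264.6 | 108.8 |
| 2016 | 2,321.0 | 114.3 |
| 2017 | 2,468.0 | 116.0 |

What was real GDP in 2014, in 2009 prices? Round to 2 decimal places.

R$2,209.13 billion

Real GDP 2014 = 2299.7 / 1.041 = 2209.13.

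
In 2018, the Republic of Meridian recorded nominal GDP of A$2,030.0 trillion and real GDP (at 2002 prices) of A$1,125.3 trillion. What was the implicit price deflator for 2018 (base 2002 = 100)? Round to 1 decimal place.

180.4

implicit price deflator = (Nominal / Real) × 100 = 2030.0 / 1125.3 × 100 = 180.40.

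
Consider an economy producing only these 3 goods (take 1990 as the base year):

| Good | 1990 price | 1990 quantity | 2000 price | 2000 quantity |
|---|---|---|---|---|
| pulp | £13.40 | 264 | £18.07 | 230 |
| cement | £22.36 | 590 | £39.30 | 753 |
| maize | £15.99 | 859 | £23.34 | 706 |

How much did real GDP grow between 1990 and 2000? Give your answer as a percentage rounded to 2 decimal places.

Real GDP 1990 = Nominal GDP 1990 = 13.40·264 + 22.36·590 + 15.99·859 = 30465.41.
Real GDP 2000 (at 1990 prices) = 13.40·230 + 22.36·753 + 15.99·706 = 31208.02.
Real growth = 31208.02/30465.41 − 1 = 0.0244.

2.44%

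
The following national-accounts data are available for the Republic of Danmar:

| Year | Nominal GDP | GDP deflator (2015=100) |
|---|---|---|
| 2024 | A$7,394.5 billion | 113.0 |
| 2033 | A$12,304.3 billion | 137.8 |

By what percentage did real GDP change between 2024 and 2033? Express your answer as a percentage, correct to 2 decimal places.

Real GDP 2024 = 7394.5 / 1.130 = 6543.81.
Real GDP 2033 = 12304.3 / 1.378 = 8929.10.
Real growth = 8929.10 / 6543.81 − 1 = 0.3645.

36.45%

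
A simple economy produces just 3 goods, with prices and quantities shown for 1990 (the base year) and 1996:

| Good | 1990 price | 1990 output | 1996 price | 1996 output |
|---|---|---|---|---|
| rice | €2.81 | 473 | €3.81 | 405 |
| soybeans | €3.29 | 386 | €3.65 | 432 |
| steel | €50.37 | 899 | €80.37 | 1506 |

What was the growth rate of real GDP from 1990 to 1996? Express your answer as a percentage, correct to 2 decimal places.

Real GDP 1990 = Nominal GDP 1990 = 2.81·473 + 3.29·386 + 50.37·899 = 47881.70.
Real GDP 1996 (at 1990 prices) = 2.81·405 + 3.29·432 + 50.37·1506 = 78416.55.
Real growth = 78416.55/47881.70 − 1 = 0.6377.

63.77%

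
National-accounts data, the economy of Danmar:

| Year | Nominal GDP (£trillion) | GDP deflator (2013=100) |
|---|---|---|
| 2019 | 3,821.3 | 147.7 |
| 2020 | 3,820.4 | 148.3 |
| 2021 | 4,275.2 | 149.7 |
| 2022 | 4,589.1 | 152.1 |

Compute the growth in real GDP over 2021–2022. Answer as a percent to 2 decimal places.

Real GDP 2021 = 4275.2/1.497 = 2855.85.
Real GDP 2022 = 4589.1/1.521 = 3017.16.
Change = 3017.16/2855.85 − 1 = 0.0565.

5.65%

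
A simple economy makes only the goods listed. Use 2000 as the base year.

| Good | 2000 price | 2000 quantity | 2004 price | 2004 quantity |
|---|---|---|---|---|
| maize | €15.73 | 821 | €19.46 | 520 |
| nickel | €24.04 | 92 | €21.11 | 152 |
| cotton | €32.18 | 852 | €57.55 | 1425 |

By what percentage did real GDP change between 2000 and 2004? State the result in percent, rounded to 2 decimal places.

35.60%

Real GDP 2000 = Nominal GDP 2000 = 15.73·821 + 24.04·92 + 32.18·852 = 42543.37.
Real GDP 2004 (at 2000 prices) = 15.73·520 + 24.04·152 + 32.18·1425 = 57690.18.
Real growth = 57690.18/42543.37 − 1 = 0.3560.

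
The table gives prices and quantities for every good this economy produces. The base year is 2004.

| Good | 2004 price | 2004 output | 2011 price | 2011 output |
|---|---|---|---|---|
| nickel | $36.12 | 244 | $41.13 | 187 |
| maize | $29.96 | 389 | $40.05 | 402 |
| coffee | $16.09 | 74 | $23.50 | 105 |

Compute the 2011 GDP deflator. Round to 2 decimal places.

Nominal GDP 2011 = 41.13·187 + 40.05·402 + 23.50·105 = 26258.91.
Real GDP 2011 (at 2004 prices) = 36.12·187 + 29.96·402 + 16.09·105 = 20487.81.
Deflator = Nominal/Real × 100 = 26258.91/20487.81 × 100 = 128.168.

128.17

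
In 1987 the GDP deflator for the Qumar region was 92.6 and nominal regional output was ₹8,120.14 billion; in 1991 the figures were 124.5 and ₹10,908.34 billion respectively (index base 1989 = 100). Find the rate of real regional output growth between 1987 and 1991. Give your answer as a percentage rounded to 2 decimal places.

-0.08%

Real regional output 1987 = 8120.14 / 0.926 = 8769.05.
Real regional output 1991 = 10908.34 / 1.245 = 8761.72.
Real growth = 8761.72 / 8769.05 − 1 = -0.0008.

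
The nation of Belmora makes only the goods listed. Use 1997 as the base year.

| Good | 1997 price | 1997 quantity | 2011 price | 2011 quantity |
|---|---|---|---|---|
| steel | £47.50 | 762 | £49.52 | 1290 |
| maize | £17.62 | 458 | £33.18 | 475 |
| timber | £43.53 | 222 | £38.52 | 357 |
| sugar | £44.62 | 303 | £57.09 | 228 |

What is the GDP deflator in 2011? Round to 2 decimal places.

111.59

Nominal GDP 2011 = 49.52·1290 + 33.18·475 + 38.52·357 + 57.09·228 = 106409.46.
Real GDP 2011 (at 1997 prices) = 47.50·1290 + 17.62·475 + 43.53·357 + 44.62·228 = 95358.07.
Deflator = Nominal/Real × 100 = 106409.46/95358.07 × 100 = 111.589.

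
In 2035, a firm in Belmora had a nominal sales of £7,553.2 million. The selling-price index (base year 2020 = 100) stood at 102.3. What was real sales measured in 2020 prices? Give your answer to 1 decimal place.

Real sales = Nominal / (selling-price index/100) = 7553.2 / 1.023 = 7383.38.

£7,383.4 million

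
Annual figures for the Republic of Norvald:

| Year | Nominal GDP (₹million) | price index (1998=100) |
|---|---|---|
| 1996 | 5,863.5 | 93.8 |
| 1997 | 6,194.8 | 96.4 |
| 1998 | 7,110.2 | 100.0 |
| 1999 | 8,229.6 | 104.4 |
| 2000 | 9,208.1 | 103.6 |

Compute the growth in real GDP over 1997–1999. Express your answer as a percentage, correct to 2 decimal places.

22.67%

Real GDP 1997 = 6194.8/0.964 = 6426.14.
Real GDP 1999 = 8229.6/1.044 = 7882.76.
Change = 7882.76/6426.14 − 1 = 0.2267.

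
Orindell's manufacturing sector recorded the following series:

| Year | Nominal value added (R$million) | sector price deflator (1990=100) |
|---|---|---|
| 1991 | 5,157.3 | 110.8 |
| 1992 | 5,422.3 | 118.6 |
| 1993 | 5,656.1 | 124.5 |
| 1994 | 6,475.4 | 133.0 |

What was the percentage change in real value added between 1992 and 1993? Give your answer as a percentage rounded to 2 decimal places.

-0.63%

Real value added 1992 = 5422.3/1.186 = 4571.92.
Real value added 1993 = 5656.1/1.245 = 4543.05.
Change = 4543.05/4571.92 − 1 = -0.0063.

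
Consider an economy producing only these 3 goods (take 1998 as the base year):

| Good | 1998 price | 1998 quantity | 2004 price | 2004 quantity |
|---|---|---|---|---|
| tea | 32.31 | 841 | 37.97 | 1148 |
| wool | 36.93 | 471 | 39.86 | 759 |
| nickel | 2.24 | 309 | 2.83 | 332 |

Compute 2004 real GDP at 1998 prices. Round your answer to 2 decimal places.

Real GDP 2004 = Σ (p_1998 × q_2004) = 32.31·1148 + 36.93·759 + 2.24·332 = 65865.43.

65865.43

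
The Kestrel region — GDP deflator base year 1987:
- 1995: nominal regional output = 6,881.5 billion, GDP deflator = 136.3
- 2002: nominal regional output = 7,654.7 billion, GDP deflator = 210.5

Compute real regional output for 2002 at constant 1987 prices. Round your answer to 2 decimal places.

3,636.44 billion

Real regional output = Nominal / (GDP deflator/100) = 7654.7 / 2.105 = 3636.44.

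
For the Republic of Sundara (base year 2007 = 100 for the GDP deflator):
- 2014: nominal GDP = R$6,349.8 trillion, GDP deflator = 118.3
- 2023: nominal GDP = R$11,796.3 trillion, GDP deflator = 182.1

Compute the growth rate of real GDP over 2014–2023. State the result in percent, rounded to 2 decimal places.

Deflate each year: 2014 → 6349.8/1.183 = 5367.54; 2023 → 11796.3/1.821 = 6477.92.
So real GDP changed by 6477.92/5367.54 − 1 = 0.2069, i.e. 20.69%.

20.69%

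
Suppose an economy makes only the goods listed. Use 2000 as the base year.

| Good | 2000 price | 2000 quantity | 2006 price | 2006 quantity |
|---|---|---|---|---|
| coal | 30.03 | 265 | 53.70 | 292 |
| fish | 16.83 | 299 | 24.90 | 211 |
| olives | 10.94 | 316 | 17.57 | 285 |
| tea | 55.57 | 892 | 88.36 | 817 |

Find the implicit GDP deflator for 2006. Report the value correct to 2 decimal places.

Nominal GDP 2006 = 53.70·292 + 24.90·211 + 17.57·285 + 88.36·817 = 98131.87.
Real GDP 2006 (at 2000 prices) = 30.03·292 + 16.83·211 + 10.94·285 + 55.57·817 = 60838.48.
Deflator = Nominal/Real × 100 = 98131.87/60838.48 × 100 = 161.299.

161.30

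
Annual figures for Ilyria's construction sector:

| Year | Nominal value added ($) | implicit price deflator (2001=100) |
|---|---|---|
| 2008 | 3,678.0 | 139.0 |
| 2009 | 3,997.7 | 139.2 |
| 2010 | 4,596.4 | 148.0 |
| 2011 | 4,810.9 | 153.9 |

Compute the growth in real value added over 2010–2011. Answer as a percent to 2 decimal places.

0.65%

Real value added 2010 = 4596.4/1.480 = 3105.68.
Real value added 2011 = 4810.9/1.539 = 3125.99.
Change = 3125.99/3105.68 − 1 = 0.0065.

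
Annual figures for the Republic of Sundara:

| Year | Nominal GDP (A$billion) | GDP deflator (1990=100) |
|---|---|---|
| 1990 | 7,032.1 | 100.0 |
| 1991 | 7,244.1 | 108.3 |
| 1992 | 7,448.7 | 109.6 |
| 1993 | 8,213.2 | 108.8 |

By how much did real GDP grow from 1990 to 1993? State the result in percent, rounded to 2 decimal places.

7.35%

Real GDP 1990 = 7032.1/1.000 = 7032.10.
Real GDP 1993 = 8213.2/1.088 = 7548.90.
Change = 7548.90/7032.10 − 1 = 0.0735.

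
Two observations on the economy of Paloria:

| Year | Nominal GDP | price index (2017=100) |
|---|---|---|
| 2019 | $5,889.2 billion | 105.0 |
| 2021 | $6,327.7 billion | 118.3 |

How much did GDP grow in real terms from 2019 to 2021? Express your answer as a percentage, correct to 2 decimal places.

Real GDP 2019 = 5889.2 / 1.050 = 5608.76.
Real GDP 2021 = 6327.7 / 1.183 = 5348.86.
Real growth = 5348.86 / 5608.76 − 1 = -0.0463.

-4.63%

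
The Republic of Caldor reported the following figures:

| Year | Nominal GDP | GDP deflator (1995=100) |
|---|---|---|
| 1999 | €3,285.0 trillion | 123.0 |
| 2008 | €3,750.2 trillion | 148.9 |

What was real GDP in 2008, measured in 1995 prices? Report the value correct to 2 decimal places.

Real GDP = Nominal / (GDP deflator/100) = 3750.2 / 1.489 = 2518.60.

€2,518.60 trillion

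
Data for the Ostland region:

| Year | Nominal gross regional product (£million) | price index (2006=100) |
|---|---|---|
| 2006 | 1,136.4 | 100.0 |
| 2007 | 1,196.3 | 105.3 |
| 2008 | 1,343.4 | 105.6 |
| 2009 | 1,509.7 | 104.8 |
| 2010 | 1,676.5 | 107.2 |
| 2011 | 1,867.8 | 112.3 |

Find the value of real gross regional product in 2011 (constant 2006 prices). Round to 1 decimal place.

£1,663.2 million

Real gross regional product 2011 = 1867.8 / 1.123 = 1663.22.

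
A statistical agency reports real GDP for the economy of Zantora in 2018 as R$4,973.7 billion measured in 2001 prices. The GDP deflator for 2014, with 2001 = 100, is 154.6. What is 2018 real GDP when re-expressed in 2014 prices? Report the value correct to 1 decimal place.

Real GDP in 2014 prices = Real GDP in 2001 prices × (P_2014/P_2001) = 4973.7 × 1.546 = 7689.34.

R$7,689.3 billion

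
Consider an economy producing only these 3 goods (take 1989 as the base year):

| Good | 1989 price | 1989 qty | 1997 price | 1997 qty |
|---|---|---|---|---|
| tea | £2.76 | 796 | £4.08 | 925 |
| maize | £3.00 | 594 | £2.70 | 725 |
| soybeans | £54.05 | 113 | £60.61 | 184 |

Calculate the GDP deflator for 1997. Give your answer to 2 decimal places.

115.07

Nominal GDP 1997 = 4.08·925 + 2.70·725 + 60.61·184 = 16883.74.
Real GDP 1997 (at 1989 prices) = 2.76·925 + 3.00·725 + 54.05·184 = 14673.20.
Deflator = Nominal/Real × 100 = 16883.74/14673.20 × 100 = 115.065.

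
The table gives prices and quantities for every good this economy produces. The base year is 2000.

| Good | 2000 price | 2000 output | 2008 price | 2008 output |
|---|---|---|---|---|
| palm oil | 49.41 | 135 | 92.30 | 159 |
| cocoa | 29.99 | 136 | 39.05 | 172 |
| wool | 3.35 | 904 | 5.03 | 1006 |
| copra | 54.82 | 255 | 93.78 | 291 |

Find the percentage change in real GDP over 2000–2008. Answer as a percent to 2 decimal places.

Real GDP 2000 = Nominal GDP 2000 = 49.41·135 + 29.99·136 + 3.35·904 + 54.82·255 = 27756.49.
Real GDP 2008 (at 2000 prices) = 49.41·159 + 29.99·172 + 3.35·1006 + 54.82·291 = 32337.19.
Real growth = 32337.19/27756.49 − 1 = 0.1650.

16.50%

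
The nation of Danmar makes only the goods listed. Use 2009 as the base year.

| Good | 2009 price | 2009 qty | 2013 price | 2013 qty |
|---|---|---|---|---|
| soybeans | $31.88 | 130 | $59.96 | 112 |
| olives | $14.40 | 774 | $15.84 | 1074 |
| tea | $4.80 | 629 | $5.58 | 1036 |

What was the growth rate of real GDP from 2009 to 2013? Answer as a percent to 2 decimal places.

Real GDP 2009 = Nominal GDP 2009 = 31.88·130 + 14.40·774 + 4.80·629 = 18309.20.
Real GDP 2013 (at 2009 prices) = 31.88·112 + 14.40·1074 + 4.80·1036 = 24008.96.
Real growth = 24008.96/18309.20 − 1 = 0.3113.

31.13%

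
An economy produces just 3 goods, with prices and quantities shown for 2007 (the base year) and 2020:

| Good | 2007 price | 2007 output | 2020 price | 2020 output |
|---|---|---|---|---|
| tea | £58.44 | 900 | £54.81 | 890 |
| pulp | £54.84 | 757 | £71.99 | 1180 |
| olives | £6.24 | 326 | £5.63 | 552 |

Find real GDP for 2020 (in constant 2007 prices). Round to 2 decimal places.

£120167.28

Real GDP 2020 = Σ (p_2007 × q_2020) = 58.44·890 + 54.84·1180 + 6.24·552 = 120167.28.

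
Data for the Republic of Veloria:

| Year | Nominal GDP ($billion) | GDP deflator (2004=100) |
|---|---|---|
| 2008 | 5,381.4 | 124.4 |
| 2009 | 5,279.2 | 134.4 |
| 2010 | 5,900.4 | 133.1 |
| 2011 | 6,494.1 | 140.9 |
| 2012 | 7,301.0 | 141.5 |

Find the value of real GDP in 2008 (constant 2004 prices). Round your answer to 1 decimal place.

Real GDP 2008 = 5381.4 / 1.244 = 4325.88.

$4,325.9 billion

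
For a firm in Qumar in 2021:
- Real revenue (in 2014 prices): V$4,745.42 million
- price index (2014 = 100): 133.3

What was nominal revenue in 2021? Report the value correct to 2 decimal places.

Nominal revenue = Real × (price index/100) = 4745.42 × 1.333 = 6325.64.

V$6,325.64 million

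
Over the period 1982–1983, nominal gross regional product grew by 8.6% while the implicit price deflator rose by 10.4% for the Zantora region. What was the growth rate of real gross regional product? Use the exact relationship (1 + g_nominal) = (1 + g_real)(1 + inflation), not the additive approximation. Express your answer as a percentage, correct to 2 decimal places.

(1 + g_nom) = (1 + g_real)(1 + π), so g_real = 1.0860 / 1.1040 − 1 = -0.01630.

-1.63%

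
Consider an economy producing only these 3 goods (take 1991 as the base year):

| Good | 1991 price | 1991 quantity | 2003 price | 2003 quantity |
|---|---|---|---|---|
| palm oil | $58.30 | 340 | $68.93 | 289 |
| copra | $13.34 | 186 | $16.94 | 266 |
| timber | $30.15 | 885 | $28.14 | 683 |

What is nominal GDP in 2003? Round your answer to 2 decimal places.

Nominal GDP 2003 = Σ (p_2003 × q_2003) = 68.93·289 + 16.94·266 + 28.14·683 = 43646.43.

$43646.43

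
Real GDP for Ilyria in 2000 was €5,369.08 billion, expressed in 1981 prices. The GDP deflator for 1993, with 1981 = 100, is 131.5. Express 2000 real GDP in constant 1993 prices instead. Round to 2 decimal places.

Real GDP in 1993 prices = Real GDP in 1981 prices × (P_1993/P_1981) = 5369.08 × 1.315 = 7060.34.

€7,060.34 billion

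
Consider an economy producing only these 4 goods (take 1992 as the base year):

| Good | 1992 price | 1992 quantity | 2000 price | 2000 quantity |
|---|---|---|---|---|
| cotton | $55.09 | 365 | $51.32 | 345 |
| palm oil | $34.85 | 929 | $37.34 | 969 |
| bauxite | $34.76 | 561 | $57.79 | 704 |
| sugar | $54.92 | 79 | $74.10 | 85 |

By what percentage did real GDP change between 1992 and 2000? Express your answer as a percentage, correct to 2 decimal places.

7.33%

Real GDP 1992 = Nominal GDP 1992 = 55.09·365 + 34.85·929 + 34.76·561 + 54.92·79 = 76322.54.
Real GDP 2000 (at 1992 prices) = 55.09·345 + 34.85·969 + 34.76·704 + 54.92·85 = 81914.94.
Real growth = 81914.94/76322.54 − 1 = 0.0733.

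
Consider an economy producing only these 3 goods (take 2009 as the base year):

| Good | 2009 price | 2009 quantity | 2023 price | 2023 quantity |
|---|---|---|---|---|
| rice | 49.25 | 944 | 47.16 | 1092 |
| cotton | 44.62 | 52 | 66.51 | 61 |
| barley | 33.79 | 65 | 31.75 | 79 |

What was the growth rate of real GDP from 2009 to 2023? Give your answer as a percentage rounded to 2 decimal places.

Real GDP 2009 = Nominal GDP 2009 = 49.25·944 + 44.62·52 + 33.79·65 = 51008.59.
Real GDP 2023 (at 2009 prices) = 49.25·1092 + 44.62·61 + 33.79·79 = 59172.23.
Real growth = 59172.23/51008.59 − 1 = 0.1600.

16.00%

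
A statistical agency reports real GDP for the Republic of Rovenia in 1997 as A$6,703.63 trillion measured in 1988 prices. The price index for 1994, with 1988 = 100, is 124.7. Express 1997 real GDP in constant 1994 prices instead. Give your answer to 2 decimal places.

Real GDP in 1994 prices = Real GDP in 1988 prices × (P_1994/P_1988) = 6703.63 × 1.247 = 8359.43.

A$8,359.43 trillion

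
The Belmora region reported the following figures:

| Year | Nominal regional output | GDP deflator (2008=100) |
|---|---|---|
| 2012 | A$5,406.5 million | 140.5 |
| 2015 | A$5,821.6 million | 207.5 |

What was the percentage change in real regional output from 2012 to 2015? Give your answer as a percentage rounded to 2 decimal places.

-27.09%

Real regional output 2012 = 5406.5 / 1.405 = 3848.04.
Real regional output 2015 = 5821.6 / 2.075 = 2805.59.
Real growth = 2805.59 / 3848.04 − 1 = -0.2709.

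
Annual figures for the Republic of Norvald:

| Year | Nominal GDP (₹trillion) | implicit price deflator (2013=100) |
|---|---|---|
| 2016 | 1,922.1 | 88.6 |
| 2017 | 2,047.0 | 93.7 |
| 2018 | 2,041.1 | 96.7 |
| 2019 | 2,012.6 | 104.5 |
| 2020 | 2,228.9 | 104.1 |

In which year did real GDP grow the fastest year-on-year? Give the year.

2020

2017: real = 2047.0/0.937 = 2184.63; growth vs 2016 (2169.41) = 0.70%.
2018: real = 2041.1/0.967 = 2110.75; growth vs 2017 (2184.63) = -3.38%.
2019: real = 2012.6/1.045 = 1925.93; growth vs 2018 (2110.75) = -8.76%.
2020: real = 2228.9/1.041 = 2141.11; growth vs 2019 (1925.93) = 11.17%.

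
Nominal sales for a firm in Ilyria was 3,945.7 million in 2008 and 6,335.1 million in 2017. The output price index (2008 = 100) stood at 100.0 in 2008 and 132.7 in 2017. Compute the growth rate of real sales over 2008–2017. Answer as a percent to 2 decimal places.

Deflate each year: 2008 → 3945.7/1.000 = 3945.70; 2017 → 6335.1/1.327 = 4774.00.
So real sales changed by 4774.00/3945.70 − 1 = 0.2099, i.e. 20.99%.

20.99%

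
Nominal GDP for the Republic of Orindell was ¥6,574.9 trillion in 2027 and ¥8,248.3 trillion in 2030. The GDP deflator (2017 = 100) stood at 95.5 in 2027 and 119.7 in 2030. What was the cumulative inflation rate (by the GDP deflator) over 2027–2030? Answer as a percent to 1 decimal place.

Price-level change = 119.7 / 95.5 − 1 = 0.2534.

25.3%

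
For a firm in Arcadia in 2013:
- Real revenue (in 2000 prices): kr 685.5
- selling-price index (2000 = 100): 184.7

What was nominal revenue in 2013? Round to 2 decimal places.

Nominal revenue = Real × (selling-price index/100) = 685.5 × 1.847 = 1266.12.

kr 1,266.12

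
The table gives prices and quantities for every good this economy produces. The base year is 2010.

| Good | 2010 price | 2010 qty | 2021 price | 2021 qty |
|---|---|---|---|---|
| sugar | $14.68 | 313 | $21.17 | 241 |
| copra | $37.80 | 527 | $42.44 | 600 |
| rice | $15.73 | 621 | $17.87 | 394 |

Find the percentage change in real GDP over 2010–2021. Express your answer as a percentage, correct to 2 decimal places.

Real GDP 2010 = Nominal GDP 2010 = 14.68·313 + 37.80·527 + 15.73·621 = 34283.77.
Real GDP 2021 (at 2010 prices) = 14.68·241 + 37.80·600 + 15.73·394 = 32415.50.
Real growth = 32415.50/34283.77 − 1 = -0.0545.

-5.45%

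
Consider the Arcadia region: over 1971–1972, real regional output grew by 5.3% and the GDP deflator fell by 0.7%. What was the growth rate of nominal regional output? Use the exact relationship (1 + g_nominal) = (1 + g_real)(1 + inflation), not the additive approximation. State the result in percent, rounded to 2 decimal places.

(1 + g_nom) = (1 + g_real)(1 + π) = 1.0530 × 0.9930 = 1.04563.

4.56%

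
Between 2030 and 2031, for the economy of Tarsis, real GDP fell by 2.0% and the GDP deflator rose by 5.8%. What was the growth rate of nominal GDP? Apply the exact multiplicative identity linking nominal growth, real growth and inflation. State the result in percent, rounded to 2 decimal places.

(1 + g_nom) = (1 + g_real)(1 + π) = 0.9800 × 1.0580 = 1.03684.

3.68%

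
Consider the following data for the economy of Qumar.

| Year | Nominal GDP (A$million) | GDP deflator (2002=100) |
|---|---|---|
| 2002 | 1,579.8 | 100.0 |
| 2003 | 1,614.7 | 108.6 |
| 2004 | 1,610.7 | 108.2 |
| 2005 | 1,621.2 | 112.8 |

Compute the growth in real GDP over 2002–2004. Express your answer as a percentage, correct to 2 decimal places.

-5.77%

Real GDP 2002 = 1579.8/1.000 = 1579.80.
Real GDP 2004 = 1610.7/1.082 = 1488.63.
Change = 1488.63/1579.80 − 1 = -0.0577.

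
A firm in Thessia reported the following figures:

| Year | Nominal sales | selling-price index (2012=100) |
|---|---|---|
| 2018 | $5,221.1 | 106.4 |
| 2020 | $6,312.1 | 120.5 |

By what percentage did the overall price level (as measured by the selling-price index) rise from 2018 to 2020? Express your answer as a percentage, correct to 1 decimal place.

13.3%

Price-level change = 120.5 / 106.4 − 1 = 0.1325.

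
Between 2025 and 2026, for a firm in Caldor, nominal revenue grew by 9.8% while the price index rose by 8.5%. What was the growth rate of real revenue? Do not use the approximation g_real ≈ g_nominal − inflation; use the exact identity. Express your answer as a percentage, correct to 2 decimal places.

(1 + g_nom) = (1 + g_real)(1 + π), so g_real = 1.0980 / 1.0850 − 1 = 0.01198.

1.20%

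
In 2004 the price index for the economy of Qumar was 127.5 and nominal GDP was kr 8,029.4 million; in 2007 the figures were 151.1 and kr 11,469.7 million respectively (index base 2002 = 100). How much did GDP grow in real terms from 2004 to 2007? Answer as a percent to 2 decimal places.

Real GDP 2004 = 8029.4 / 1.275 = 6297.57.
Real GDP 2007 = 11469.7 / 1.511 = 7590.80.
Real growth = 7590.80 / 6297.57 − 1 = 0.2054.

20.54%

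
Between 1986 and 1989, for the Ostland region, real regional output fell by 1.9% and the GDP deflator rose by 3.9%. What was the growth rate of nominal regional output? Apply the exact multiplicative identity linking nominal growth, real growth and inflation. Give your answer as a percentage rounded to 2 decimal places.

1.93%

(1 + g_nom) = (1 + g_real)(1 + π) = 0.9810 × 1.0390 = 1.01926.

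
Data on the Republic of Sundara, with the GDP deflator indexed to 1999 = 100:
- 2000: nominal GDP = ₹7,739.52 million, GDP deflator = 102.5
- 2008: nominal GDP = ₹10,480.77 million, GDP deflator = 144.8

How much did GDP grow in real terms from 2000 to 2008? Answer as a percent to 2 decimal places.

Real GDP 2000 = 7739.52 / 1.025 = 7550.75.
Real GDP 2008 = 10480.77 / 1.448 = 7238.10.
Real growth = 7238.10 / 7550.75 − 1 = -0.0414.

-4.14%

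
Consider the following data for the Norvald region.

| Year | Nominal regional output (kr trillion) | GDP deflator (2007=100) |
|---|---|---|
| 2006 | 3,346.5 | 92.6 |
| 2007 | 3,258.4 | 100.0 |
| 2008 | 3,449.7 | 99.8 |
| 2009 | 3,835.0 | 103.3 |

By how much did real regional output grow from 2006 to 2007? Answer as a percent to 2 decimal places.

Real regional output 2006 = 3346.5/0.926 = 3613.93.
Real regional output 2007 = 3258.4/1.000 = 3258.40.
Change = 3258.40/3613.93 − 1 = -0.0984.

-9.84%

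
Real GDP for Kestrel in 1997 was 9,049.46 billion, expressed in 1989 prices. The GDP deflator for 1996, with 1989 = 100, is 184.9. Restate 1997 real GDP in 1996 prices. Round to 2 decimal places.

16,732.45 billion

Real GDP in 1996 prices = Real GDP in 1989 prices × (P_1996/P_1989) = 9049.46 × 1.849 = 16732.45.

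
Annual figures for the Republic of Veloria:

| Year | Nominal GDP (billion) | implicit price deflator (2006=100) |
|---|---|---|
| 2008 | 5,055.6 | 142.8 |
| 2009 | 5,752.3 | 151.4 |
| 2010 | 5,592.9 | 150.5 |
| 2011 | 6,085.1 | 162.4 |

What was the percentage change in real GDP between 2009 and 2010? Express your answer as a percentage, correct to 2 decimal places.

Real GDP 2009 = 5752.3/1.514 = 3799.41.
Real GDP 2010 = 5592.9/1.505 = 3716.21.
Change = 3716.21/3799.41 − 1 = -0.0219.

-2.19%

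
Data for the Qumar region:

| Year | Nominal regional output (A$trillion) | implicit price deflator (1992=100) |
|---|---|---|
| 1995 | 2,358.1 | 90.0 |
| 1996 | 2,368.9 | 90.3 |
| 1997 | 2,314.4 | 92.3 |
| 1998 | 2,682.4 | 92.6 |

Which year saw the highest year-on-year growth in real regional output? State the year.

1998

1996: real = 2368.9/0.903 = 2623.37; growth vs 1995 (2620.11) = 0.12%.
1997: real = 2314.4/0.923 = 2507.48; growth vs 1996 (2623.37) = -4.42%.
1998: real = 2682.4/0.926 = 2896.76; growth vs 1997 (2507.48) = 15.52%.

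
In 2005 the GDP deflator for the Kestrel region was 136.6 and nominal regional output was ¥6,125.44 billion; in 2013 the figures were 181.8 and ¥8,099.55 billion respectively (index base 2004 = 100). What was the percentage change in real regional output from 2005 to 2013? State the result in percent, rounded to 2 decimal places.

Real regional output 2005 = 6125.44 / 1.366 = 4484.22.
Real regional output 2013 = 8099.55 / 1.818 = 4455.20.
Real growth = 4455.20 / 4484.22 − 1 = -0.0065.

-0.65%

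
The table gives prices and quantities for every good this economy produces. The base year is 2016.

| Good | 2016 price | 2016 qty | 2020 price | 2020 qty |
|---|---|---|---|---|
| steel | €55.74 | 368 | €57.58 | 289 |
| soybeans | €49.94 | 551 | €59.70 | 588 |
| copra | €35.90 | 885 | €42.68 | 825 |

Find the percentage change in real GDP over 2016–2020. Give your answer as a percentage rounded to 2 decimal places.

-5.90%

Real GDP 2016 = Nominal GDP 2016 = 55.74·368 + 49.94·551 + 35.90·885 = 79800.76.
Real GDP 2020 (at 2016 prices) = 55.74·289 + 49.94·588 + 35.90·825 = 75091.08.
Real growth = 75091.08/79800.76 − 1 = -0.0590.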